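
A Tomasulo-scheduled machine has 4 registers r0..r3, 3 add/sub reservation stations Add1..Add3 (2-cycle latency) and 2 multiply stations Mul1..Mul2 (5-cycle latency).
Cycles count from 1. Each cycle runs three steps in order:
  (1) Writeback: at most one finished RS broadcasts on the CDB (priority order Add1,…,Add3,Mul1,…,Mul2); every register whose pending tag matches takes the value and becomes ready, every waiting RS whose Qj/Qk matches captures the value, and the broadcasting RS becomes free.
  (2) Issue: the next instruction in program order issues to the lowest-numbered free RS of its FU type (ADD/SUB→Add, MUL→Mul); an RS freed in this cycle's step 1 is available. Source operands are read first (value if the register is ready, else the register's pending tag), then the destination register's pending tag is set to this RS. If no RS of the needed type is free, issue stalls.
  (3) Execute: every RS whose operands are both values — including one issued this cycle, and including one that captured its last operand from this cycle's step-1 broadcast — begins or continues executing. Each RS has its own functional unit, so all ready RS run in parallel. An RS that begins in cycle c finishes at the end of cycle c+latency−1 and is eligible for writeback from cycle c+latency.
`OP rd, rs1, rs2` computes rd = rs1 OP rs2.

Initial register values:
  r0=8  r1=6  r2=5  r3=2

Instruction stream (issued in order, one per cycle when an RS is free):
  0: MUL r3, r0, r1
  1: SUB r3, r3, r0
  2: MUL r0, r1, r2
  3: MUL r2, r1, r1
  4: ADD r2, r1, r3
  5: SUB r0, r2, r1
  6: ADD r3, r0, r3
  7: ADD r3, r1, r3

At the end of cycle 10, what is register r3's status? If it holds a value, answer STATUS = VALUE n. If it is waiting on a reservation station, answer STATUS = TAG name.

STATUS = TAG Add2

c1: issue MUL r3<-Mul1 | r0:8,r1:6,r2:5,r3:Mul1
c2: issue SUB r3<-Add1 | r0:8,r1:6,r2:5,r3:Add1
c3: issue MUL r0<-Mul2 | r0:Mul2,r1:6,r2:5,r3:Add1
c4: stall | r0:Mul2,r1:6,r2:5,r3:Add1
c5: stall | r0:Mul2,r1:6,r2:5,r3:Add1
c6: CDB Mul1=48; issue MUL r2<-Mul1 | r0:Mul2,r1:6,r2:Mul1,r3:Add1
c7: issue ADD r2<-Add2 | r0:Mul2,r1:6,r2:Add2,r3:Add1
c8: CDB Add1=40; issue SUB r0<-Add1 | r0:Add1,r1:6,r2:Add2,r3:40
c9: CDB Mul2=30; issue ADD r3<-Add3 | r0:Add1,r1:6,r2:Add2,r3:Add3
c10: CDB Add2=46; issue ADD r3<-Add2 | r0:Add1,r1:6,r2:46,r3:Add2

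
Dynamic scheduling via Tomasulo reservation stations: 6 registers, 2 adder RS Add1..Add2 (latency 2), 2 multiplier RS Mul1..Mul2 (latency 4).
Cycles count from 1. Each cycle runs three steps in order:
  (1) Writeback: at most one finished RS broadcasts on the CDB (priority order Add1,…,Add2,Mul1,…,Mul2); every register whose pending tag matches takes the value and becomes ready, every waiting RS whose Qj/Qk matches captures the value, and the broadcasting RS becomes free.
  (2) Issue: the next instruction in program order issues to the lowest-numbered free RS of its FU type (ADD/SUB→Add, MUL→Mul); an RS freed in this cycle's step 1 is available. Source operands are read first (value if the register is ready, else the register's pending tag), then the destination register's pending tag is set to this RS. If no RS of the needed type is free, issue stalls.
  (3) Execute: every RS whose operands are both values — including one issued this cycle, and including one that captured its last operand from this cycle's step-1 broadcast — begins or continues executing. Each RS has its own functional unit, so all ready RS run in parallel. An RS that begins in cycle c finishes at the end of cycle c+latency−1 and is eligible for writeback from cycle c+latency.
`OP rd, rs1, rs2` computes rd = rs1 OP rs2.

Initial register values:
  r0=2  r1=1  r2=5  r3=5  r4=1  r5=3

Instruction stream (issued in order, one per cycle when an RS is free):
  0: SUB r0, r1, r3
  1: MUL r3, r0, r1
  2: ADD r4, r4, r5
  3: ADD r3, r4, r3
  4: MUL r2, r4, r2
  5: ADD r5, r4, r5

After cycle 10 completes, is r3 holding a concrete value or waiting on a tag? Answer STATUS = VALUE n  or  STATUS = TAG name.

c1: issue SUB r0<-Add1 | r0:Add1,r1:1,r2:5,r3:5,r4:1,r5:3
c2: issue MUL r3<-Mul1 | r0:Add1,r1:1,r2:5,r3:Mul1,r4:1,r5:3
c3: CDB Add1=-4; issue ADD r4<-Add1 | r0:-4,r1:1,r2:5,r3:Mul1,r4:Add1,r5:3
c4: issue ADD r3<-Add2 | r0:-4,r1:1,r2:5,r3:Add2,r4:Add1,r5:3
c5: CDB Add1=4; issue MUL r2<-Mul2 | r0:-4,r1:1,r2:Mul2,r3:Add2,r4:4,r5:3
c6: issue ADD r5<-Add1 | r0:-4,r1:1,r2:Mul2,r3:Add2,r4:4,r5:Add1
c7: CDB Mul1=-4 | r0:-4,r1:1,r2:Mul2,r3:Add2,r4:4,r5:Add1
c8: CDB Add1=7 | r0:-4,r1:1,r2:Mul2,r3:Add2,r4:4,r5:7
c9: CDB Add2=0 | r0:-4,r1:1,r2:Mul2,r3:0,r4:4,r5:7
c10: CDB Mul2=20 | r0:-4,r1:1,r2:20,r3:0,r4:4,r5:7

STATUS = VALUE 0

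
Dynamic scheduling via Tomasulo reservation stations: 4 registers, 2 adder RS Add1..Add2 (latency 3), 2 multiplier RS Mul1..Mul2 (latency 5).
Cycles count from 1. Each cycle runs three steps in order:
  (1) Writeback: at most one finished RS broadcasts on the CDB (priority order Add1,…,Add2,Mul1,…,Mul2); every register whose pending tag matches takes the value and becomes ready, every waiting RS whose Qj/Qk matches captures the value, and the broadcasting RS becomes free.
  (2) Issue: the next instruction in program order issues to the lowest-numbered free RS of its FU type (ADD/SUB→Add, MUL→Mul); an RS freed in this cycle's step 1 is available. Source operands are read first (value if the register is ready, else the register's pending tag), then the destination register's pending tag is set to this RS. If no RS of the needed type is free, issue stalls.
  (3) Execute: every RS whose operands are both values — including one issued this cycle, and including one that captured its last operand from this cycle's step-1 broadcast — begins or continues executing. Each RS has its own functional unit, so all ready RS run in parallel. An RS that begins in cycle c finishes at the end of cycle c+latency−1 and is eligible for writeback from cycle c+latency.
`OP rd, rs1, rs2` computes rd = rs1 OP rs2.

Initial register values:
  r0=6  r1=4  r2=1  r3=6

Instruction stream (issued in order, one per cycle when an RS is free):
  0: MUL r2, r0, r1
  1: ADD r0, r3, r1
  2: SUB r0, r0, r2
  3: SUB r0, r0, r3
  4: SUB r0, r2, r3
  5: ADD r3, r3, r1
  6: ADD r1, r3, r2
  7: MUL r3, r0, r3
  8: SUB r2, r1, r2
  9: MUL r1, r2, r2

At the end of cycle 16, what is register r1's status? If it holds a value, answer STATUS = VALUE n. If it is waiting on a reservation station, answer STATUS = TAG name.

STATUS = TAG Mul2

c1: issue MUL r2<-Mul1 | r0:6,r1:4,r2:Mul1,r3:6
c2: issue ADD r0<-Add1 | r0:Add1,r1:4,r2:Mul1,r3:6
c3: issue SUB r0<-Add2 | r0:Add2,r1:4,r2:Mul1,r3:6
c4: stall | r0:Add2,r1:4,r2:Mul1,r3:6
c5: CDB Add1=10; issue SUB r0<-Add1 | r0:Add1,r1:4,r2:Mul1,r3:6
c6: CDB Mul1=24; stall | r0:Add1,r1:4,r2:24,r3:6
c7: stall | r0:Add1,r1:4,r2:24,r3:6
c8: stall | r0:Add1,r1:4,r2:24,r3:6
c9: CDB Add2=-14; issue SUB r0<-Add2 | r0:Add2,r1:4,r2:24,r3:6
c10: stall | r0:Add2,r1:4,r2:24,r3:6
c11: stall | r0:Add2,r1:4,r2:24,r3:6
c12: CDB Add1=-20; issue ADD r3<-Add1 | r0:Add2,r1:4,r2:24,r3:Add1
c13: CDB Add2=18; issue ADD r1<-Add2 | r0:18,r1:Add2,r2:24,r3:Add1
c14: issue MUL r3<-Mul1 | r0:18,r1:Add2,r2:24,r3:Mul1
c15: CDB Add1=10; issue SUB r2<-Add1 | r0:18,r1:Add2,r2:Add1,r3:Mul1
c16: issue MUL r1<-Mul2 | r0:18,r1:Mul2,r2:Add1,r3:Mul1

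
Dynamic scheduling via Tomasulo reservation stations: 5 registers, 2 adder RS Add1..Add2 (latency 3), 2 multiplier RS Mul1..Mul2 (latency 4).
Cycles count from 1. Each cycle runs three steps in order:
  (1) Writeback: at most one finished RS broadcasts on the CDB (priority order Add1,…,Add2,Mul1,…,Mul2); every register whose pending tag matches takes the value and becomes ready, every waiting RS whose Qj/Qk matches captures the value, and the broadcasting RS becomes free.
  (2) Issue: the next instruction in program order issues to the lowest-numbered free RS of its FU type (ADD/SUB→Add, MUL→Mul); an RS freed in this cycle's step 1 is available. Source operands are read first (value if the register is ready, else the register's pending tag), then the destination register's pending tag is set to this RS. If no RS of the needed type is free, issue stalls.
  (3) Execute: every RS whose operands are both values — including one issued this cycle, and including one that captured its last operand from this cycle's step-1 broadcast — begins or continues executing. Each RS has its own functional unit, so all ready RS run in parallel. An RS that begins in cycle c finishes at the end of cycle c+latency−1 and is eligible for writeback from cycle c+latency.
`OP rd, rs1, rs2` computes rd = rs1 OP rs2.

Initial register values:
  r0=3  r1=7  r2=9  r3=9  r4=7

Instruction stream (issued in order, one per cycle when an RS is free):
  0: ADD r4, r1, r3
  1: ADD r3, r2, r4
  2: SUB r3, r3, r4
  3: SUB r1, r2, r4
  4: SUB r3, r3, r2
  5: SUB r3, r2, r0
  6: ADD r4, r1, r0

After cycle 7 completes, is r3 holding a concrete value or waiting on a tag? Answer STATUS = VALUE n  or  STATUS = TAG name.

c1: issue ADD r4<-Add1 | r0:3,r1:7,r2:9,r3:9,r4:Add1
c2: issue ADD r3<-Add2 | r0:3,r1:7,r2:9,r3:Add2,r4:Add1
c3: stall | r0:3,r1:7,r2:9,r3:Add2,r4:Add1
c4: CDB Add1=16; issue SUB r3<-Add1 | r0:3,r1:7,r2:9,r3:Add1,r4:16
c5: stall | r0:3,r1:7,r2:9,r3:Add1,r4:16
c6: stall | r0:3,r1:7,r2:9,r3:Add1,r4:16
c7: CDB Add2=25; issue SUB r1<-Add2 | r0:3,r1:Add2,r2:9,r3:Add1,r4:16

STATUS = TAG Add1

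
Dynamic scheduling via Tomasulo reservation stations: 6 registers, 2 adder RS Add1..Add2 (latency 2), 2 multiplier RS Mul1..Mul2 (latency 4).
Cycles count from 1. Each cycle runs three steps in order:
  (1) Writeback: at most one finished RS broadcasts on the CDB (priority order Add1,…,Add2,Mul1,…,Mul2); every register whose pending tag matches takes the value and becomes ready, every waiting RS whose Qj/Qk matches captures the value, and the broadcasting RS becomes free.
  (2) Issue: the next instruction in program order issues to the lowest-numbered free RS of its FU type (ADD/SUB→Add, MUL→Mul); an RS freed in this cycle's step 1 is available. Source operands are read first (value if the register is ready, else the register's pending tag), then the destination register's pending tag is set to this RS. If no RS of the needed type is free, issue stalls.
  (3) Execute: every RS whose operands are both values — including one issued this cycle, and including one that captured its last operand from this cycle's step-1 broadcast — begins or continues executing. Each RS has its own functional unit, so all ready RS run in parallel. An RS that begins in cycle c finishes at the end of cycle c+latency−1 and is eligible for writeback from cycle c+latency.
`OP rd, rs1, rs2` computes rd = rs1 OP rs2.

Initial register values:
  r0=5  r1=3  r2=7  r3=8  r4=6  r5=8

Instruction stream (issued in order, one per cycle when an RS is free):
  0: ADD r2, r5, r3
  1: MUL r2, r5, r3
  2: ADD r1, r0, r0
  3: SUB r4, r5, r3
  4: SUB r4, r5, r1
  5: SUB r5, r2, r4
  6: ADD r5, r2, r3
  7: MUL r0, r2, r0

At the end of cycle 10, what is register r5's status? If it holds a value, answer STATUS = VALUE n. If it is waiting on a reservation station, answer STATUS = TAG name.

STATUS = VALUE 72

c1: issue ADD r2<-Add1 | r0:5,r1:3,r2:Add1,r3:8,r4:6,r5:8
c2: issue MUL r2<-Mul1 | r0:5,r1:3,r2:Mul1,r3:8,r4:6,r5:8
c3: CDB Add1=16; issue ADD r1<-Add1 | r0:5,r1:Add1,r2:Mul1,r3:8,r4:6,r5:8
c4: issue SUB r4<-Add2 | r0:5,r1:Add1,r2:Mul1,r3:8,r4:Add2,r5:8
c5: CDB Add1=10; issue SUB r4<-Add1 | r0:5,r1:10,r2:Mul1,r3:8,r4:Add1,r5:8
c6: CDB Add2=0; issue SUB r5<-Add2 | r0:5,r1:10,r2:Mul1,r3:8,r4:Add1,r5:Add2
c7: CDB Add1=-2; issue ADD r5<-Add1 | r0:5,r1:10,r2:Mul1,r3:8,r4:-2,r5:Add1
c8: CDB Mul1=64; issue MUL r0<-Mul1 | r0:Mul1,r1:10,r2:64,r3:8,r4:-2,r5:Add1
c9: - | r0:Mul1,r1:10,r2:64,r3:8,r4:-2,r5:Add1
c10: CDB Add1=72 | r0:Mul1,r1:10,r2:64,r3:8,r4:-2,r5:72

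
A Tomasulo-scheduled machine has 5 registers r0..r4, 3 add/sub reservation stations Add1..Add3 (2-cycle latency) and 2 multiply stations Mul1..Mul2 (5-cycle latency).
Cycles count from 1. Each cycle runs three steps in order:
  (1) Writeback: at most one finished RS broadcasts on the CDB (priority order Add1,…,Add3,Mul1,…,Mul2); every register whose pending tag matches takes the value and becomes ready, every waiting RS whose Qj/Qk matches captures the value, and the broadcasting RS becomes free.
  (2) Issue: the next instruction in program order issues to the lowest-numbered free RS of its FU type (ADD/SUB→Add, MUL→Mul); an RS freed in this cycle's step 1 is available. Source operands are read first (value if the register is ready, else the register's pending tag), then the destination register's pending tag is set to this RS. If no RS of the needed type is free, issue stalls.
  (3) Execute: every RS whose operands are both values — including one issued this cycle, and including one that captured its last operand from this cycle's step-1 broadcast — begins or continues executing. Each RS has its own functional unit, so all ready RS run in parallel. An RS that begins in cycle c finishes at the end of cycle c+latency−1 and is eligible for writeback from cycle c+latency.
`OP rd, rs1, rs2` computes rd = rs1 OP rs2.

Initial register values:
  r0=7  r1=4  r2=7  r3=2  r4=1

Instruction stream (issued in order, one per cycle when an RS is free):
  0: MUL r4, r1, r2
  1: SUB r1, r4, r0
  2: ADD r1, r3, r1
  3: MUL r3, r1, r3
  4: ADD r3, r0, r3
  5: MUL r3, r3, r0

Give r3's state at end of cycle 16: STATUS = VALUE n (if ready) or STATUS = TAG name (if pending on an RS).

c1: issue MUL r4<-Mul1 | r0:7,r1:4,r2:7,r3:2,r4:Mul1
c2: issue SUB r1<-Add1 | r0:7,r1:Add1,r2:7,r3:2,r4:Mul1
c3: issue ADD r1<-Add2 | r0:7,r1:Add2,r2:7,r3:2,r4:Mul1
c4: issue MUL r3<-Mul2 | r0:7,r1:Add2,r2:7,r3:Mul2,r4:Mul1
c5: issue ADD r3<-Add3 | r0:7,r1:Add2,r2:7,r3:Add3,r4:Mul1
c6: CDB Mul1=28; issue MUL r3<-Mul1 | r0:7,r1:Add2,r2:7,r3:Mul1,r4:28
c7: - | r0:7,r1:Add2,r2:7,r3:Mul1,r4:28
c8: CDB Add1=21 | r0:7,r1:Add2,r2:7,r3:Mul1,r4:28
c9: - | r0:7,r1:Add2,r2:7,r3:Mul1,r4:28
c10: CDB Add2=23 | r0:7,r1:23,r2:7,r3:Mul1,r4:28
c11: - | r0:7,r1:23,r2:7,r3:Mul1,r4:28
c12: - | r0:7,r1:23,r2:7,r3:Mul1,r4:28
c13: - | r0:7,r1:23,r2:7,r3:Mul1,r4:28
c14: - | r0:7,r1:23,r2:7,r3:Mul1,r4:28
c15: CDB Mul2=46 | r0:7,r1:23,r2:7,r3:Mul1,r4:28
c16: - | r0:7,r1:23,r2:7,r3:Mul1,r4:28

STATUS = TAG Mul1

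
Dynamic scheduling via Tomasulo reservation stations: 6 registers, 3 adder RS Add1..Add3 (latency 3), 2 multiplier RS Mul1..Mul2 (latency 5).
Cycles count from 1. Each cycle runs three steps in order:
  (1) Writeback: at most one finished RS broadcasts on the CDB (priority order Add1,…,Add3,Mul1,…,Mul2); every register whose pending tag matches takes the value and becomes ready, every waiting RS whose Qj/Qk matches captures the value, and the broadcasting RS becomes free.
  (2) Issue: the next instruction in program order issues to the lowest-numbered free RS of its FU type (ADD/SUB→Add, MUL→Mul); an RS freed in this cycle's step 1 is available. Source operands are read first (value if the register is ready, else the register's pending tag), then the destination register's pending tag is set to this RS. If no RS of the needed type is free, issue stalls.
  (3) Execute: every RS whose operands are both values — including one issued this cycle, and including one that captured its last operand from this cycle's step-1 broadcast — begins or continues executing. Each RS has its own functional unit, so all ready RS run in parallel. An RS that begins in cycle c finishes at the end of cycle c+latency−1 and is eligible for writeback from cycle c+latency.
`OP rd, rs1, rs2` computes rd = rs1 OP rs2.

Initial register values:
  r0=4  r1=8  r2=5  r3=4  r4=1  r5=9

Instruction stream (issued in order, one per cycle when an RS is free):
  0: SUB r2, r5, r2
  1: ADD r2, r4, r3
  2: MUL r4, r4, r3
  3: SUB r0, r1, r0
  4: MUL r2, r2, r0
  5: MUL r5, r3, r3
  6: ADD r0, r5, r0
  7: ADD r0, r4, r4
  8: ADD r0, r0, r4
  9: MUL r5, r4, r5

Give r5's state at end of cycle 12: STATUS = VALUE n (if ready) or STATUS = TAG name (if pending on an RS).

c1: issue SUB r2<-Add1 | r0:4,r1:8,r2:Add1,r3:4,r4:1,r5:9
c2: issue ADD r2<-Add2 | r0:4,r1:8,r2:Add2,r3:4,r4:1,r5:9
c3: issue MUL r4<-Mul1 | r0:4,r1:8,r2:Add2,r3:4,r4:Mul1,r5:9
c4: CDB Add1=4; issue SUB r0<-Add1 | r0:Add1,r1:8,r2:Add2,r3:4,r4:Mul1,r5:9
c5: CDB Add2=5; issue MUL r2<-Mul2 | r0:Add1,r1:8,r2:Mul2,r3:4,r4:Mul1,r5:9
c6: stall | r0:Add1,r1:8,r2:Mul2,r3:4,r4:Mul1,r5:9
c7: CDB Add1=4; stall | r0:4,r1:8,r2:Mul2,r3:4,r4:Mul1,r5:9
c8: CDB Mul1=4; issue MUL r5<-Mul1 | r0:4,r1:8,r2:Mul2,r3:4,r4:4,r5:Mul1
c9: issue ADD r0<-Add1 | r0:Add1,r1:8,r2:Mul2,r3:4,r4:4,r5:Mul1
c10: issue ADD r0<-Add2 | r0:Add2,r1:8,r2:Mul2,r3:4,r4:4,r5:Mul1
c11: issue ADD r0<-Add3 | r0:Add3,r1:8,r2:Mul2,r3:4,r4:4,r5:Mul1
c12: CDB Mul2=20; issue MUL r5<-Mul2 | r0:Add3,r1:8,r2:20,r3:4,r4:4,r5:Mul2

STATUS = TAG Mul2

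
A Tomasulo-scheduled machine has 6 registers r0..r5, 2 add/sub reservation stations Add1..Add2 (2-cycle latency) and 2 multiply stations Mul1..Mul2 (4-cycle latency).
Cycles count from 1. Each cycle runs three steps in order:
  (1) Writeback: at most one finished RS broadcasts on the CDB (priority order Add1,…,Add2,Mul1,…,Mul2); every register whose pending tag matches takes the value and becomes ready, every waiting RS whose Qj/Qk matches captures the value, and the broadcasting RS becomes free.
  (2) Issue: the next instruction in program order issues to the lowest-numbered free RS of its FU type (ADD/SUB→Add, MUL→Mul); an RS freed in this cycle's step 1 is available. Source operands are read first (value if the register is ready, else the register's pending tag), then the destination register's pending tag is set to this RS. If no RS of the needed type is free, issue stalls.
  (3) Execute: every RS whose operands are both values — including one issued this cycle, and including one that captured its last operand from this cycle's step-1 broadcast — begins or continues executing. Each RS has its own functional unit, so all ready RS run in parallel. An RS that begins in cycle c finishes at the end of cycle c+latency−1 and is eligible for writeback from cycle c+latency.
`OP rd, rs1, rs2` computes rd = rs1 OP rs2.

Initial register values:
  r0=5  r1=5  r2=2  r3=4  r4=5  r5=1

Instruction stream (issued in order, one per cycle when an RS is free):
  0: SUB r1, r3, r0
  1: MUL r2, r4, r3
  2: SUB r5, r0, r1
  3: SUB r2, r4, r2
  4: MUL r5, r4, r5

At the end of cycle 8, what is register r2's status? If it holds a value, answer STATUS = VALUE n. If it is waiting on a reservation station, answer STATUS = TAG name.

STATUS = VALUE -15

cycle 1: issue SUB r1<-Add1 // r0:5,r1:Add1,r2:2,r3:4,r4:5,r5:1
cycle 2: issue MUL r2<-Mul1 // r0:5,r1:Add1,r2:Mul1,r3:4,r4:5,r5:1
cycle 3: CDB Add1=-1; issue SUB r5<-Add1 // r0:5,r1:-1,r2:Mul1,r3:4,r4:5,r5:Add1
cycle 4: issue SUB r2<-Add2 // r0:5,r1:-1,r2:Add2,r3:4,r4:5,r5:Add1
cycle 5: CDB Add1=6; issue MUL r5<-Mul2 // r0:5,r1:-1,r2:Add2,r3:4,r4:5,r5:Mul2
cycle 6: CDB Mul1=20 // r0:5,r1:-1,r2:Add2,r3:4,r4:5,r5:Mul2
cycle 7: - // r0:5,r1:-1,r2:Add2,r3:4,r4:5,r5:Mul2
cycle 8: CDB Add2=-15 // r0:5,r1:-1,r2:-15,r3:4,r4:5,r5:Mul2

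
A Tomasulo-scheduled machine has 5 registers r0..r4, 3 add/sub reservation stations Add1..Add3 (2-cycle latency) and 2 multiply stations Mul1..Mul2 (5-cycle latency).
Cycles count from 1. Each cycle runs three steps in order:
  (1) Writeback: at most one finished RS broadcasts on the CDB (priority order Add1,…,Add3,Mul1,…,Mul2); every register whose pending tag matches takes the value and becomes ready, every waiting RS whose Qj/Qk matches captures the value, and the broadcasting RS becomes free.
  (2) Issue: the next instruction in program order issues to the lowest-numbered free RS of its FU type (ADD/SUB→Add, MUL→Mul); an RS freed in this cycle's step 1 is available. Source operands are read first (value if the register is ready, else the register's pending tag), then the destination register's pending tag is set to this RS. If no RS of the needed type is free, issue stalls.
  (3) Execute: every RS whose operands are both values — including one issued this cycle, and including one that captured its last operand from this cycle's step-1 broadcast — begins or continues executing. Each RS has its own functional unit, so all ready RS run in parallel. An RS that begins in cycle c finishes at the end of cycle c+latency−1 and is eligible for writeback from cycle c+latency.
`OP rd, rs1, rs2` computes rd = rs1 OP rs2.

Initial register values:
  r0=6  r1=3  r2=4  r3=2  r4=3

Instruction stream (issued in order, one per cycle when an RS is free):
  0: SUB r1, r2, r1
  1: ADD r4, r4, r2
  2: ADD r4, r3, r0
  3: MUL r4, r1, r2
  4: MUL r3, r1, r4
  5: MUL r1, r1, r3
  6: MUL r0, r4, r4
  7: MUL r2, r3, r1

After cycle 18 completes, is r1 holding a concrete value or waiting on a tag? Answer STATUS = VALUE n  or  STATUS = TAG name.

STATUS = TAG Mul1

cycle 1: issue SUB r1<-Add1 // r0:6,r1:Add1,r2:4,r3:2,r4:3
cycle 2: issue ADD r4<-Add2 // r0:6,r1:Add1,r2:4,r3:2,r4:Add2
cycle 3: CDB Add1=1; issue ADD r4<-Add1 // r0:6,r1:1,r2:4,r3:2,r4:Add1
cycle 4: CDB Add2=7; issue MUL r4<-Mul1 // r0:6,r1:1,r2:4,r3:2,r4:Mul1
cycle 5: CDB Add1=8; issue MUL r3<-Mul2 // r0:6,r1:1,r2:4,r3:Mul2,r4:Mul1
cycle 6: stall // r0:6,r1:1,r2:4,r3:Mul2,r4:Mul1
cycle 7: stall // r0:6,r1:1,r2:4,r3:Mul2,r4:Mul1
cycle 8: stall // r0:6,r1:1,r2:4,r3:Mul2,r4:Mul1
cycle 9: CDB Mul1=4; issue MUL r1<-Mul1 // r0:6,r1:Mul1,r2:4,r3:Mul2,r4:4
cycle 10: stall // r0:6,r1:Mul1,r2:4,r3:Mul2,r4:4
cycle 11: stall // r0:6,r1:Mul1,r2:4,r3:Mul2,r4:4
cycle 12: stall // r0:6,r1:Mul1,r2:4,r3:Mul2,r4:4
cycle 13: stall // r0:6,r1:Mul1,r2:4,r3:Mul2,r4:4
cycle 14: CDB Mul2=4; issue MUL r0<-Mul2 // r0:Mul2,r1:Mul1,r2:4,r3:4,r4:4
cycle 15: stall // r0:Mul2,r1:Mul1,r2:4,r3:4,r4:4
cycle 16: stall // r0:Mul2,r1:Mul1,r2:4,r3:4,r4:4
cycle 17: stall // r0:Mul2,r1:Mul1,r2:4,r3:4,r4:4
cycle 18: stall // r0:Mul2,r1:Mul1,r2:4,r3:4,r4:4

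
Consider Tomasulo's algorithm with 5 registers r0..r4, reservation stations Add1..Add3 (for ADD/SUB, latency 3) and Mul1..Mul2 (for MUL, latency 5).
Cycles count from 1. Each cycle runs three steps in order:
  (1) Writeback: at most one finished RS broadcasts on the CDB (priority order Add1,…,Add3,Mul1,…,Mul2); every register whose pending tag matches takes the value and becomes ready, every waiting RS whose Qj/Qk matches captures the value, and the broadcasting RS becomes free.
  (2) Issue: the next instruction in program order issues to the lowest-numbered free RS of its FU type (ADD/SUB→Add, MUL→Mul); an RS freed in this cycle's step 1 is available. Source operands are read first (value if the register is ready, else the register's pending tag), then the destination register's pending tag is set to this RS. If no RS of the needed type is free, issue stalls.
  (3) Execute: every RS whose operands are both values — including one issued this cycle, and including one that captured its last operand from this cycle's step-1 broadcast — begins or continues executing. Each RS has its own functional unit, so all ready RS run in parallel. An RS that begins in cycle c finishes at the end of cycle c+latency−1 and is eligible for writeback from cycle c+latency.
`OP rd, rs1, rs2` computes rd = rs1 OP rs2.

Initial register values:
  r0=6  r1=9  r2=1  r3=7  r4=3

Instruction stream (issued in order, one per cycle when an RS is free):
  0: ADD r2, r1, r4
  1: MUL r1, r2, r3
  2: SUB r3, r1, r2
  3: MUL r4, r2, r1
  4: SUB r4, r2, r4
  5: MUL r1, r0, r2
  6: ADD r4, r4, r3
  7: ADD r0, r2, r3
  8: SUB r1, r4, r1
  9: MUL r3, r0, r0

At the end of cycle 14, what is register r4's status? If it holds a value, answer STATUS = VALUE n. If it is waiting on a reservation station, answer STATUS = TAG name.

STATUS = TAG Add3

  c1: issue ADD r2<-Add1  regs: r0:6,r1:9,r2:Add1,r3:7,r4:3
  c2: issue MUL r1<-Mul1  regs: r0:6,r1:Mul1,r2:Add1,r3:7,r4:3
  c3: issue SUB r3<-Add2  regs: r0:6,r1:Mul1,r2:Add1,r3:Add2,r4:3
  c4: CDB Add1=12; issue MUL r4<-Mul2  regs: r0:6,r1:Mul1,r2:12,r3:Add2,r4:Mul2
  c5: issue SUB r4<-Add1  regs: r0:6,r1:Mul1,r2:12,r3:Add2,r4:Add1
  c6: stall  regs: r0:6,r1:Mul1,r2:12,r3:Add2,r4:Add1
  c7: stall  regs: r0:6,r1:Mul1,r2:12,r3:Add2,r4:Add1
  c8: stall  regs: r0:6,r1:Mul1,r2:12,r3:Add2,r4:Add1
  c9: CDB Mul1=84; issue MUL r1<-Mul1  regs: r0:6,r1:Mul1,r2:12,r3:Add2,r4:Add1
  c10: issue ADD r4<-Add3  regs: r0:6,r1:Mul1,r2:12,r3:Add2,r4:Add3
  c11: stall  regs: r0:6,r1:Mul1,r2:12,r3:Add2,r4:Add3
  c12: CDB Add2=72; issue ADD r0<-Add2  regs: r0:Add2,r1:Mul1,r2:12,r3:72,r4:Add3
  c13: stall  regs: r0:Add2,r1:Mul1,r2:12,r3:72,r4:Add3
  c14: CDB Mul1=72; stall  regs: r0:Add2,r1:72,r2:12,r3:72,r4:Add3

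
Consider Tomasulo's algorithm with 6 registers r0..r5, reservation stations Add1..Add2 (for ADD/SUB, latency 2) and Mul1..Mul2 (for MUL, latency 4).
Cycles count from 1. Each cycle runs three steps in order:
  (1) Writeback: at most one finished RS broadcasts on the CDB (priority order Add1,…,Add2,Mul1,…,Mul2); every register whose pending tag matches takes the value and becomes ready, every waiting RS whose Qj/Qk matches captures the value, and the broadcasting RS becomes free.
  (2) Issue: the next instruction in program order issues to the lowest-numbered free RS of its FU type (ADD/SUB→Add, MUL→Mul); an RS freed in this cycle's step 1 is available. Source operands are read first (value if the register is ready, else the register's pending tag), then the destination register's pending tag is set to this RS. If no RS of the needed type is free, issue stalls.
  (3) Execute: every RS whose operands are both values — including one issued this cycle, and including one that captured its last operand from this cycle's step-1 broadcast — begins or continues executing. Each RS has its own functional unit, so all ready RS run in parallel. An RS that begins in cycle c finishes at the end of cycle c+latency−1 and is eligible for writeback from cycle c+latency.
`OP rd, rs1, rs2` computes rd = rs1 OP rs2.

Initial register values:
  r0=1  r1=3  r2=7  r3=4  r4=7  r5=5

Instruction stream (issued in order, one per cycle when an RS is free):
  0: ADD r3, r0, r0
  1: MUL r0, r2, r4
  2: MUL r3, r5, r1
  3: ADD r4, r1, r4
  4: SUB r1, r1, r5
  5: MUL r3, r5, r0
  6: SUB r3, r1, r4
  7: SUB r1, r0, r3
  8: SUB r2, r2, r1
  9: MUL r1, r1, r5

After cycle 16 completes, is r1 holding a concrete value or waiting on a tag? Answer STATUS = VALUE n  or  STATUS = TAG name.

STATUS = TAG Mul1

c1: issue ADD r3<-Add1 | r0:1,r1:3,r2:7,r3:Add1,r4:7,r5:5
c2: issue MUL r0<-Mul1 | r0:Mul1,r1:3,r2:7,r3:Add1,r4:7,r5:5
c3: CDB Add1=2; issue MUL r3<-Mul2 | r0:Mul1,r1:3,r2:7,r3:Mul2,r4:7,r5:5
c4: issue ADD r4<-Add1 | r0:Mul1,r1:3,r2:7,r3:Mul2,r4:Add1,r5:5
c5: issue SUB r1<-Add2 | r0:Mul1,r1:Add2,r2:7,r3:Mul2,r4:Add1,r5:5
c6: CDB Add1=10; stall | r0:Mul1,r1:Add2,r2:7,r3:Mul2,r4:10,r5:5
c7: CDB Add2=-2; stall | r0:Mul1,r1:-2,r2:7,r3:Mul2,r4:10,r5:5
c8: CDB Mul1=49; issue MUL r3<-Mul1 | r0:49,r1:-2,r2:7,r3:Mul1,r4:10,r5:5
c9: CDB Mul2=15; issue SUB r3<-Add1 | r0:49,r1:-2,r2:7,r3:Add1,r4:10,r5:5
c10: issue SUB r1<-Add2 | r0:49,r1:Add2,r2:7,r3:Add1,r4:10,r5:5
c11: CDB Add1=-12; issue SUB r2<-Add1 | r0:49,r1:Add2,r2:Add1,r3:-12,r4:10,r5:5
c12: CDB Mul1=245; issue MUL r1<-Mul1 | r0:49,r1:Mul1,r2:Add1,r3:-12,r4:10,r5:5
c13: CDB Add2=61 | r0:49,r1:Mul1,r2:Add1,r3:-12,r4:10,r5:5
c14: - | r0:49,r1:Mul1,r2:Add1,r3:-12,r4:10,r5:5
c15: CDB Add1=-54 | r0:49,r1:Mul1,r2:-54,r3:-12,r4:10,r5:5
c16: - | r0:49,r1:Mul1,r2:-54,r3:-12,r4:10,r5:5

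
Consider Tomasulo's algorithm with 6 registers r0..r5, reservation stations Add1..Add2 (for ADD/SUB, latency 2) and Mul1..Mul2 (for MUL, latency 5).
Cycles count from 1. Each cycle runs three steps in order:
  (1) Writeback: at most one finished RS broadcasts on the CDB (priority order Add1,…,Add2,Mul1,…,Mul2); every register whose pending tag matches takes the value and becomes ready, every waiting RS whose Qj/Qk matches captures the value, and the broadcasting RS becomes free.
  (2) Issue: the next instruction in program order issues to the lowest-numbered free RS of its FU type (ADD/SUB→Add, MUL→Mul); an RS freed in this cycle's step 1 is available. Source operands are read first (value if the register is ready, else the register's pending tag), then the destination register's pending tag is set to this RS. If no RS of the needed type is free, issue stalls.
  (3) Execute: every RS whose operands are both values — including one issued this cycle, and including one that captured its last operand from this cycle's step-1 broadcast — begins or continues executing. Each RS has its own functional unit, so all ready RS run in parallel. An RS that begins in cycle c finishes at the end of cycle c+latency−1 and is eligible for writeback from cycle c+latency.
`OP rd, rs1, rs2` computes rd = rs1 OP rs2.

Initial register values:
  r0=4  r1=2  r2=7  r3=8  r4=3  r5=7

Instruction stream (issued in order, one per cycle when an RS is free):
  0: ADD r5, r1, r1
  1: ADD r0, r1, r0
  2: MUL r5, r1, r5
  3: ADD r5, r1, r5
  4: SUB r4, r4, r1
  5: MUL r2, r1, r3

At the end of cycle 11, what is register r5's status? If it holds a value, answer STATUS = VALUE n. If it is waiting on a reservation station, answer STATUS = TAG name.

STATUS = VALUE 10

cycle 1: issue ADD r5<-Add1 // r0:4,r1:2,r2:7,r3:8,r4:3,r5:Add1
cycle 2: issue ADD r0<-Add2 // r0:Add2,r1:2,r2:7,r3:8,r4:3,r5:Add1
cycle 3: CDB Add1=4; issue MUL r5<-Mul1 // r0:Add2,r1:2,r2:7,r3:8,r4:3,r5:Mul1
cycle 4: CDB Add2=6; issue ADD r5<-Add1 // r0:6,r1:2,r2:7,r3:8,r4:3,r5:Add1
cycle 5: issue SUB r4<-Add2 // r0:6,r1:2,r2:7,r3:8,r4:Add2,r5:Add1
cycle 6: issue MUL r2<-Mul2 // r0:6,r1:2,r2:Mul2,r3:8,r4:Add2,r5:Add1
cycle 7: CDB Add2=1 // r0:6,r1:2,r2:Mul2,r3:8,r4:1,r5:Add1
cycle 8: CDB Mul1=8 // r0:6,r1:2,r2:Mul2,r3:8,r4:1,r5:Add1
cycle 9: - // r0:6,r1:2,r2:Mul2,r3:8,r4:1,r5:Add1
cycle 10: CDB Add1=10 // r0:6,r1:2,r2:Mul2,r3:8,r4:1,r5:10
cycle 11: CDB Mul2=16 // r0:6,r1:2,r2:16,r3:8,r4:1,r5:10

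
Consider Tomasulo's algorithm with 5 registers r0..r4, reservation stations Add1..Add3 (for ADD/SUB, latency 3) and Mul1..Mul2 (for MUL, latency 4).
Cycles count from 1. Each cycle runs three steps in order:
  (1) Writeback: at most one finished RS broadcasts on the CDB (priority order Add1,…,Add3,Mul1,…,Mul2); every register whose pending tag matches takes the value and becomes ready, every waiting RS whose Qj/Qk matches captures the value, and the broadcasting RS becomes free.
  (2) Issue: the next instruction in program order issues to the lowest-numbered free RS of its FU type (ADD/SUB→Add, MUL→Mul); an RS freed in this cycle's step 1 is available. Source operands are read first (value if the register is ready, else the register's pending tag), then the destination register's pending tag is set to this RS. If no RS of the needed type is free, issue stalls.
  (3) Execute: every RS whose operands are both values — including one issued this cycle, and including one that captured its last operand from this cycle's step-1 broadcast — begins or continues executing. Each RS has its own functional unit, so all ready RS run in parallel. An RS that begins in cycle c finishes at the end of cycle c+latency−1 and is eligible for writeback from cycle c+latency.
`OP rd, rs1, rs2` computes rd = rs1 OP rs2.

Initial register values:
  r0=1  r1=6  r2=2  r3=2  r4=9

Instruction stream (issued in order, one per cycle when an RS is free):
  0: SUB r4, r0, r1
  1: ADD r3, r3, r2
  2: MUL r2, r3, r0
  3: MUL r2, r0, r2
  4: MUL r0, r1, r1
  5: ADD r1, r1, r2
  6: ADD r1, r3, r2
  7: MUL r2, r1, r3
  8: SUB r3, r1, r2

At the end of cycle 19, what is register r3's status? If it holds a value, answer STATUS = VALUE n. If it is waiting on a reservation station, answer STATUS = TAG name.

c1: issue SUB r4<-Add1 | r0:1,r1:6,r2:2,r3:2,r4:Add1
c2: issue ADD r3<-Add2 | r0:1,r1:6,r2:2,r3:Add2,r4:Add1
c3: issue MUL r2<-Mul1 | r0:1,r1:6,r2:Mul1,r3:Add2,r4:Add1
c4: CDB Add1=-5; issue MUL r2<-Mul2 | r0:1,r1:6,r2:Mul2,r3:Add2,r4:-5
c5: CDB Add2=4; stall | r0:1,r1:6,r2:Mul2,r3:4,r4:-5
c6: stall | r0:1,r1:6,r2:Mul2,r3:4,r4:-5
c7: stall | r0:1,r1:6,r2:Mul2,r3:4,r4:-5
c8: stall | r0:1,r1:6,r2:Mul2,r3:4,r4:-5
c9: CDB Mul1=4; issue MUL r0<-Mul1 | r0:Mul1,r1:6,r2:Mul2,r3:4,r4:-5
c10: issue ADD r1<-Add1 | r0:Mul1,r1:Add1,r2:Mul2,r3:4,r4:-5
c11: issue ADD r1<-Add2 | r0:Mul1,r1:Add2,r2:Mul2,r3:4,r4:-5
c12: stall | r0:Mul1,r1:Add2,r2:Mul2,r3:4,r4:-5
c13: CDB Mul1=36; issue MUL r2<-Mul1 | r0:36,r1:Add2,r2:Mul1,r3:4,r4:-5
c14: CDB Mul2=4; issue SUB r3<-Add3 | r0:36,r1:Add2,r2:Mul1,r3:Add3,r4:-5
c15: - | r0:36,r1:Add2,r2:Mul1,r3:Add3,r4:-5
c16: - | r0:36,r1:Add2,r2:Mul1,r3:Add3,r4:-5
c17: CDB Add1=10 | r0:36,r1:Add2,r2:Mul1,r3:Add3,r4:-5
c18: CDB Add2=8 | r0:36,r1:8,r2:Mul1,r3:Add3,r4:-5
c19: - | r0:36,r1:8,r2:Mul1,r3:Add3,r4:-5

STATUS = TAG Add3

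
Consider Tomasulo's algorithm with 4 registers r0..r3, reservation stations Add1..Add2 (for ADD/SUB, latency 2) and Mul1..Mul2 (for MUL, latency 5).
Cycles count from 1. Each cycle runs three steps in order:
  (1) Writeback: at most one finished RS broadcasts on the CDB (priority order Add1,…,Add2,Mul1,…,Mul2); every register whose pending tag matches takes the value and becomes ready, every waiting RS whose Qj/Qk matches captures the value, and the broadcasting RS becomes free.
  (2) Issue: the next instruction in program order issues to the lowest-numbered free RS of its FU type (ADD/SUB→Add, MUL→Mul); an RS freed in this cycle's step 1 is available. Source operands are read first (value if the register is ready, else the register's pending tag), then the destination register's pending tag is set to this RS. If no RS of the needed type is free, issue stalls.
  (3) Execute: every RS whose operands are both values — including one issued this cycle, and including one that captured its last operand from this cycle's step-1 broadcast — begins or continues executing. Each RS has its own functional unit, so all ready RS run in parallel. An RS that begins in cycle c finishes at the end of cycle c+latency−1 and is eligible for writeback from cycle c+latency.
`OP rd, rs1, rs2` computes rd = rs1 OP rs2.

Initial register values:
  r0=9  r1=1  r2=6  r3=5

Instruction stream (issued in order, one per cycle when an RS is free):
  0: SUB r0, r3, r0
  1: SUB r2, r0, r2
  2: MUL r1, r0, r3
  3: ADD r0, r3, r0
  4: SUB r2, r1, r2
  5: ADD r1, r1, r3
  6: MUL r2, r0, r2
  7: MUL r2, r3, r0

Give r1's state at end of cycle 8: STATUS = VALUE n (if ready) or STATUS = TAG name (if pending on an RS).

c1: issue SUB r0<-Add1 | r0:Add1,r1:1,r2:6,r3:5
c2: issue SUB r2<-Add2 | r0:Add1,r1:1,r2:Add2,r3:5
c3: CDB Add1=-4; issue MUL r1<-Mul1 | r0:-4,r1:Mul1,r2:Add2,r3:5
c4: issue ADD r0<-Add1 | r0:Add1,r1:Mul1,r2:Add2,r3:5
c5: CDB Add2=-10; issue SUB r2<-Add2 | r0:Add1,r1:Mul1,r2:Add2,r3:5
c6: CDB Add1=1; issue ADD r1<-Add1 | r0:1,r1:Add1,r2:Add2,r3:5
c7: issue MUL r2<-Mul2 | r0:1,r1:Add1,r2:Mul2,r3:5
c8: CDB Mul1=-20; issue MUL r2<-Mul1 | r0:1,r1:Add1,r2:Mul1,r3:5

STATUS = TAG Add1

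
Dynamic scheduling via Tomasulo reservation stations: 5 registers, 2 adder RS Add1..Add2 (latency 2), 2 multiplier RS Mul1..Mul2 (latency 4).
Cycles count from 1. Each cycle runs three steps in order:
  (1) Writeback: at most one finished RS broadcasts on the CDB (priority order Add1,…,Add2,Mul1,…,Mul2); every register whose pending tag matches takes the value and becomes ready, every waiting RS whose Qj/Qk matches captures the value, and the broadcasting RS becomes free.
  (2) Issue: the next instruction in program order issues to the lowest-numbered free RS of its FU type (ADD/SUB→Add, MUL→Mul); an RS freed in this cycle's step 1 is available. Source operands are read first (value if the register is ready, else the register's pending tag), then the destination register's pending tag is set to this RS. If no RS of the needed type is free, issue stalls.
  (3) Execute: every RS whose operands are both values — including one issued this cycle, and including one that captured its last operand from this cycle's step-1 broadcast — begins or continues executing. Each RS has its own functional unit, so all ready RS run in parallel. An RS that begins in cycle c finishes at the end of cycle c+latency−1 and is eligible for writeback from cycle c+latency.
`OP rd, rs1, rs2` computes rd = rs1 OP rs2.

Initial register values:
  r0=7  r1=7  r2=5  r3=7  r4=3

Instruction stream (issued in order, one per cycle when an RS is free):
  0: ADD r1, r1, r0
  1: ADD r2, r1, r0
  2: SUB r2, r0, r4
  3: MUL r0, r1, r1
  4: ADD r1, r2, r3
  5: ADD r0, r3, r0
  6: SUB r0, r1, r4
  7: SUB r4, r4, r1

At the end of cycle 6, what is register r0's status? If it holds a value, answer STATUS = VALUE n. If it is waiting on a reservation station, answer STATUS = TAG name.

cycle 1: issue ADD r1<-Add1 // r0:7,r1:Add1,r2:5,r3:7,r4:3
cycle 2: issue ADD r2<-Add2 // r0:7,r1:Add1,r2:Add2,r3:7,r4:3
cycle 3: CDB Add1=14; issue SUB r2<-Add1 // r0:7,r1:14,r2:Add1,r3:7,r4:3
cycle 4: issue MUL r0<-Mul1 // r0:Mul1,r1:14,r2:Add1,r3:7,r4:3
cycle 5: CDB Add1=4; issue ADD r1<-Add1 // r0:Mul1,r1:Add1,r2:4,r3:7,r4:3
cycle 6: CDB Add2=21; issue ADD r0<-Add2 // r0:Add2,r1:Add1,r2:4,r3:7,r4:3

STATUS = TAG Add2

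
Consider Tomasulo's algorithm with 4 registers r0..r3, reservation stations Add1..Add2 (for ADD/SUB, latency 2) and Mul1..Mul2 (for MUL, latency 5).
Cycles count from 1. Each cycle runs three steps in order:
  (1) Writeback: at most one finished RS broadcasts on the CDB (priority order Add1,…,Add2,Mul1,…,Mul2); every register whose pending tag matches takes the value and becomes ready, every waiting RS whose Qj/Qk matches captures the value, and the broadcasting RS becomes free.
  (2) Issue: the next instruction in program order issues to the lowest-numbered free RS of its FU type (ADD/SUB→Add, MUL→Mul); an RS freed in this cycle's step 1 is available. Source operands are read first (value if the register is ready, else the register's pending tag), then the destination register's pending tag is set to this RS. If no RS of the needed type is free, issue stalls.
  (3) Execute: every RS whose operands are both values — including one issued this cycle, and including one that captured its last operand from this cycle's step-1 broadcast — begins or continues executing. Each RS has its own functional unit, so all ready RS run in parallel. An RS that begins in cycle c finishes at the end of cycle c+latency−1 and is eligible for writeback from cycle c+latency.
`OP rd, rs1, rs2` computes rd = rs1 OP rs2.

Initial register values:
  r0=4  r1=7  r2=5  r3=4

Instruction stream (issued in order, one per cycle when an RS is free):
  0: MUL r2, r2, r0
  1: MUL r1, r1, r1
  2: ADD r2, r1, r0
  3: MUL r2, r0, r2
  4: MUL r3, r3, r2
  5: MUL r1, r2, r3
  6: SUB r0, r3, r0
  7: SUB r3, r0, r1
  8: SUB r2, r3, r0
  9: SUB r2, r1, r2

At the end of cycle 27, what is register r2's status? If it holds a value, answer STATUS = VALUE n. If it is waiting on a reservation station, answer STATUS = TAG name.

cycle 1: issue MUL r2<-Mul1 // r0:4,r1:7,r2:Mul1,r3:4
cycle 2: issue MUL r1<-Mul2 // r0:4,r1:Mul2,r2:Mul1,r3:4
cycle 3: issue ADD r2<-Add1 // r0:4,r1:Mul2,r2:Add1,r3:4
cycle 4: stall // r0:4,r1:Mul2,r2:Add1,r3:4
cycle 5: stall // r0:4,r1:Mul2,r2:Add1,r3:4
cycle 6: CDB Mul1=20; issue MUL r2<-Mul1 // r0:4,r1:Mul2,r2:Mul1,r3:4
cycle 7: CDB Mul2=49; issue MUL r3<-Mul2 // r0:4,r1:49,r2:Mul1,r3:Mul2
cycle 8: stall // r0:4,r1:49,r2:Mul1,r3:Mul2
cycle 9: CDB Add1=53; stall // r0:4,r1:49,r2:Mul1,r3:Mul2
cycle 10: stall // r0:4,r1:49,r2:Mul1,r3:Mul2
cycle 11: stall // r0:4,r1:49,r2:Mul1,r3:Mul2
cycle 12: stall // r0:4,r1:49,r2:Mul1,r3:Mul2
cycle 13: stall // r0:4,r1:49,r2:Mul1,r3:Mul2
cycle 14: CDB Mul1=212; issue MUL r1<-Mul1 // r0:4,r1:Mul1,r2:212,r3:Mul2
cycle 15: issue SUB r0<-Add1 // r0:Add1,r1:Mul1,r2:212,r3:Mul2
cycle 16: issue SUB r3<-Add2 // r0:Add1,r1:Mul1,r2:212,r3:Add2
cycle 17: stall // r0:Add1,r1:Mul1,r2:212,r3:Add2
cycle 18: stall // r0:Add1,r1:Mul1,r2:212,r3:Add2
cycle 19: CDB Mul2=848; stall // r0:Add1,r1:Mul1,r2:212,r3:Add2
cycle 20: stall // r0:Add1,r1:Mul1,r2:212,r3:Add2
cycle 21: CDB Add1=844; issue SUB r2<-Add1 // r0:844,r1:Mul1,r2:Add1,r3:Add2
cycle 22: stall // r0:844,r1:Mul1,r2:Add1,r3:Add2
cycle 23: stall // r0:844,r1:Mul1,r2:Add1,r3:Add2
cycle 24: CDB Mul1=179776; stall // r0:844,r1:179776,r2:Add1,r3:Add2
cycle 25: stall // r0:844,r1:179776,r2:Add1,r3:Add2
cycle 26: CDB Add2=-178932; issue SUB r2<-Add2 // r0:844,r1:179776,r2:Add2,r3:-178932
cycle 27: - // r0:844,r1:179776,r2:Add2,r3:-178932

STATUS = TAG Add2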